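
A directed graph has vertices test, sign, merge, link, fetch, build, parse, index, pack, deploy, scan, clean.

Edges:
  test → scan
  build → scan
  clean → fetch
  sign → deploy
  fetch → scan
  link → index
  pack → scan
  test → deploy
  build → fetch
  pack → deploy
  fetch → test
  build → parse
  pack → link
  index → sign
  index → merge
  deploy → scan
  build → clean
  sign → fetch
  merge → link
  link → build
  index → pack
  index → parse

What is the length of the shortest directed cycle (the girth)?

3

For each vertex v, BFS finds the shortest path from v back to v.
The shortest such closed walk is link → index → pack → link, length 3.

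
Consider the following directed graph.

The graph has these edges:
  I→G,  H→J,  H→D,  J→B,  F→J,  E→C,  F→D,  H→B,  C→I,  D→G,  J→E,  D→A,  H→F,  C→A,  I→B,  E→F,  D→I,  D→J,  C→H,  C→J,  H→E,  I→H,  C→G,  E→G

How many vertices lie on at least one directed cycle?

A vertex is on a directed cycle iff it belongs to a strongly connected component of size ≥ 2 (or has a self-loop).
The vertices on cycles are {C, D, E, F, H, I, J} — 7 in total.

7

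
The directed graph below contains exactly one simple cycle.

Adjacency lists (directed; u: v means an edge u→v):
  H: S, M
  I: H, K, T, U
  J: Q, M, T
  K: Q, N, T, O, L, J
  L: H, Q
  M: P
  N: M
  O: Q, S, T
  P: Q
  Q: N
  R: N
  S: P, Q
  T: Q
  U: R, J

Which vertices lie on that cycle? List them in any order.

M, N, P, Q

DFS with gray/black marking from M:
M gray
  P gray
    Q gray
      N gray
        N→M: M is gray → back edge
Back edge closes the cycle M → P → Q → N → M; its vertices are {M, N, P, Q}.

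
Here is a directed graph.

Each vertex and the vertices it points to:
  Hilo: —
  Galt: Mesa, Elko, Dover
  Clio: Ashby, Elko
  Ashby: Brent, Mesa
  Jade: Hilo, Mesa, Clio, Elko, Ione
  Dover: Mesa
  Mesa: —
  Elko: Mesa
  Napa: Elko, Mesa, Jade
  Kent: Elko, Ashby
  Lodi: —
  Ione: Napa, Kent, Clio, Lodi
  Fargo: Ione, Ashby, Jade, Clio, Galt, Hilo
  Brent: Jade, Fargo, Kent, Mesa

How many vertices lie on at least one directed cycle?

A vertex is on a directed cycle iff it belongs to a strongly connected component of size ≥ 2 (or has a self-loop).
The vertices on cycles are {Clio, Ione, Jade, Kent, Napa, Ashby, Brent, Fargo} — 8 in total.

8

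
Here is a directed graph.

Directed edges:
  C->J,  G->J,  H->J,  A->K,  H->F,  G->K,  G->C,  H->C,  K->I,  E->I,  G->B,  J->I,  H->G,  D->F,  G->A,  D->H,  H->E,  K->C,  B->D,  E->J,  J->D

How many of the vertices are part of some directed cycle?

9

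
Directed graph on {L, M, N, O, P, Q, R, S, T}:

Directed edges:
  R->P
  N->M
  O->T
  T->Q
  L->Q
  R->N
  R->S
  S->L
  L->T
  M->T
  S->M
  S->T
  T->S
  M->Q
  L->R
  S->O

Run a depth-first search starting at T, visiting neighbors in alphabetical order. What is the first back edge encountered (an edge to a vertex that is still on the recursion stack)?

M->T

DFS from T (visiting neighbors in alphabetical order); mark gray on enter, black on exit:
T gray
  Q gray
  Q black
  S gray
    L gray
      L→Q: Q black — skip
      R gray
        N gray
          M gray
            M→Q: Q black — skip
            M→T: T is gray → back edge
First back edge: M → T.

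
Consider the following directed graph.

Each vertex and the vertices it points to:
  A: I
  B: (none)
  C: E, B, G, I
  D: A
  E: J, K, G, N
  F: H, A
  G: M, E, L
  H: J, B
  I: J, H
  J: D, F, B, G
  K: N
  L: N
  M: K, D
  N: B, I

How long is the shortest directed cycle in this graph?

2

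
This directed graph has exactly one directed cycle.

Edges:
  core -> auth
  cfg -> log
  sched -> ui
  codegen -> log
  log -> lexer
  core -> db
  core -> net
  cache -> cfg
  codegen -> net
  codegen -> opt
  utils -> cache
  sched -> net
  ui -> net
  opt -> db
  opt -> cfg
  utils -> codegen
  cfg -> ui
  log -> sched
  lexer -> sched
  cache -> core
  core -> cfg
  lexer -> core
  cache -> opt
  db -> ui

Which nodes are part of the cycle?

cfg, log, core, lexer

DFS with gray/black marking from log:
log gray
  sched gray
    ui gray
      net gray
      net black
    ui black
    sched→net: net black — skip
  sched black
  lexer gray
    lexer→sched: sched black — skip
    core gray
      auth gray
      auth black
      cfg gray
        cfg→ui: ui black — skip
        cfg→log: log is gray → back edge
Back edge closes the cycle log → lexer → core → cfg → log; its vertices are {cfg, log, core, lexer}.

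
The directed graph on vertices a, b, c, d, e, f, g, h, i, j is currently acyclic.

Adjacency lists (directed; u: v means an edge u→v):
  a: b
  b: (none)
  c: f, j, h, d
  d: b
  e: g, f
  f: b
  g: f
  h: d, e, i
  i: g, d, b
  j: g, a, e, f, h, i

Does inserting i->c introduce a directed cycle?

Yes

Adding i→c creates a cycle iff c can already reach i.
Path from c: c → j → i.
So c → … → i → c is a cycle.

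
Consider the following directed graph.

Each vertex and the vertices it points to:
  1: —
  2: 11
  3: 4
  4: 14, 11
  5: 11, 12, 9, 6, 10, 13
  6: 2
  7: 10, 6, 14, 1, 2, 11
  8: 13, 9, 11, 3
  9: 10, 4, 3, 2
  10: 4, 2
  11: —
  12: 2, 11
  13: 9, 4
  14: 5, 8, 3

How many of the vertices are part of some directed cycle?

8

A vertex is on a directed cycle iff it belongs to a strongly connected component of size ≥ 2 (or has a self-loop).
The vertices on cycles are {3, 4, 5, 8, 9, 10, 13, 14} — 8 in total.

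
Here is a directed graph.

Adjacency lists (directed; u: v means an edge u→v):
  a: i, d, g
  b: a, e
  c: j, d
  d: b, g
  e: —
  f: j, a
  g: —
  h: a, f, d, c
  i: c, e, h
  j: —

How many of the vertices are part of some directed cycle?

7

A vertex is on a directed cycle iff it belongs to a strongly connected component of size ≥ 2 (or has a self-loop).
The vertices on cycles are {a, b, c, d, f, h, i} — 7 in total.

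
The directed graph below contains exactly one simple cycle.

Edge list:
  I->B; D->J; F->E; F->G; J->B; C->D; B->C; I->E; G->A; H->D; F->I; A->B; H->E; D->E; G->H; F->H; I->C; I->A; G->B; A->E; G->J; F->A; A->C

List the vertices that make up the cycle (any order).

DFS with gray/black marking from J:
J gray
  B gray
    C gray
      D gray
        D→J: J is gray → back edge
Back edge closes the cycle J → B → C → D → J; its vertices are {B, C, D, J}.

B, C, D, J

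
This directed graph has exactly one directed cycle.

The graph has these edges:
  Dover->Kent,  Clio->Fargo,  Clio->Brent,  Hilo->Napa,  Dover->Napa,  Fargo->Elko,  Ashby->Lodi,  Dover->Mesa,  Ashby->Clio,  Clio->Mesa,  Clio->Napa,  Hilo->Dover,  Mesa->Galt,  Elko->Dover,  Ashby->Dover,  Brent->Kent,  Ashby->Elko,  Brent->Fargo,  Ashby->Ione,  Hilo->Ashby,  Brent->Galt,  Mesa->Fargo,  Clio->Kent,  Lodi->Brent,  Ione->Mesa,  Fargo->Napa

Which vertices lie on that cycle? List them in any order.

Elko, Mesa, Dover, Fargo

DFS with gray/black marking from Elko:
Elko gray
  Dover gray
    Mesa gray
      Galt gray
      Galt black
      Fargo gray
        Napa gray
        Napa black
        Fargo→Elko: Elko is gray → back edge
Back edge closes the cycle Elko → Dover → Mesa → Fargo → Elko; its vertices are {Elko, Mesa, Dover, Fargo}.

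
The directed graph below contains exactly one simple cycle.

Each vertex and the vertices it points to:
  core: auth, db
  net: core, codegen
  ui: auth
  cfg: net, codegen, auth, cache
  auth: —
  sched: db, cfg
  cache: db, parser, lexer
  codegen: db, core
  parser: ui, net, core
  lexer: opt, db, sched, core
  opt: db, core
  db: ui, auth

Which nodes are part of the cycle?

cfg, cache, lexer, sched

DFS with gray/black marking from cache:
cache gray
  db gray
    ui gray
      auth gray
      auth black
    ui black
    db→auth: auth black — skip
  db black
  parser gray
    parser→ui: ui black — skip
    net gray
      core gray
        core→auth: auth black — skip
        core→db: db black — skip
      core black
      codegen gray
        codegen→db: db black — skip
        codegen→core: core black — skip
      codegen black
    net black
    parser→core: core black — skip
  parser black
  lexer gray
    opt gray
      opt→db: db black — skip
      opt→core: core black — skip
    opt black
    lexer→db: db black — skip
    sched gray
      sched→db: db black — skip
      cfg gray
        cfg→net: net black — skip
        cfg→codegen: codegen black — skip
        cfg→auth: auth black — skip
        cfg→cache: cache is gray → back edge
Back edge closes the cycle cache → lexer → sched → cfg → cache; its vertices are {cfg, cache, lexer, sched}.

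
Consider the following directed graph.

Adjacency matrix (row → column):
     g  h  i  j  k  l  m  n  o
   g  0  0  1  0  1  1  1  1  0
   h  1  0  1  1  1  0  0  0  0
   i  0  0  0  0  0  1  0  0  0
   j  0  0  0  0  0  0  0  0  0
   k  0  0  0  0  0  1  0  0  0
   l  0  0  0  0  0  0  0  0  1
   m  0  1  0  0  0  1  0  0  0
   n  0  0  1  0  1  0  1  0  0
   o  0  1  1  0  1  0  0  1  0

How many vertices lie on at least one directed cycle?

8

A vertex is on a directed cycle iff it belongs to a strongly connected component of size ≥ 2 (or has a self-loop).
The vertices on cycles are {g, h, i, k, l, m, n, o} — 8 in total.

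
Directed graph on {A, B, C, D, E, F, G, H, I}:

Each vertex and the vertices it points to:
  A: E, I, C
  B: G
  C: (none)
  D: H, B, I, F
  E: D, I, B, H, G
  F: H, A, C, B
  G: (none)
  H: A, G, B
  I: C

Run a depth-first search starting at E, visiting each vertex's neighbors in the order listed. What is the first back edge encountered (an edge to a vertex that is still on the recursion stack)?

DFS from E (visiting each vertex's neighbors in the order listed); mark gray on enter, black on exit:
E gray
  D gray
    H gray
      A gray
        A→E: E is gray → back edge
First back edge: A → E.

A->E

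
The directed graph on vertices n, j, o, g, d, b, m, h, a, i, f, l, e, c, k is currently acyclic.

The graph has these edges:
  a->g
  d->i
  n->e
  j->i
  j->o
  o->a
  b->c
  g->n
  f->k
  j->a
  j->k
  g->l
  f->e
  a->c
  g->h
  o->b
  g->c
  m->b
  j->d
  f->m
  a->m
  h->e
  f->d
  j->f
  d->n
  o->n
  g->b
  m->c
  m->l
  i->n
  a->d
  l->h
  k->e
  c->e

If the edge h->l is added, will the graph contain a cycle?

Adding h→l creates a cycle iff l can already reach h.
Path from l: l → h.
So l → … → h → l is a cycle.

Yes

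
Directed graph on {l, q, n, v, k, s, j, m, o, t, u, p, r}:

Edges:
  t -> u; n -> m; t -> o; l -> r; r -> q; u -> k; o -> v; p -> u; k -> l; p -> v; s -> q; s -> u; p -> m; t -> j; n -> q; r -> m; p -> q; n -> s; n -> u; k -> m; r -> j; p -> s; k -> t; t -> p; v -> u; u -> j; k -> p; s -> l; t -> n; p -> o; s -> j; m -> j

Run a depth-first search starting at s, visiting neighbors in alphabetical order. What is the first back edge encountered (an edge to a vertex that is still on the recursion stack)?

v→u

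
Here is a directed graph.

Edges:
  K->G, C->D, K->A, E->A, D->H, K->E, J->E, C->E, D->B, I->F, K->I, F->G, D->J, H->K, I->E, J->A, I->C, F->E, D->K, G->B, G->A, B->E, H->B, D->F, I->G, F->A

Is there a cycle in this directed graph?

Yes

DFS with white/gray/black marking, starting from D:
D gray
  B gray
    E gray
      A gray
      A black
    E black
  B black
  J gray
    J→A: A black — skip
    J→E: E black — skip
  J black
  F gray
    F→A: A black — skip
    G gray
      G→B: B black — skip
      G→A: A black — skip
    G black
    F→E: E black — skip
  F black
  K gray
    K→A: A black — skip
    K→G: G black — skip
    K→E: E black — skip
    I gray
      I→G: G black — skip
      I→F: F black — skip
      I→E: E black — skip
      C gray
        C→E: E black — skip
        C→D: D is gray → back edge
Back edge found, so a cycle exists: D → K → I → C → D.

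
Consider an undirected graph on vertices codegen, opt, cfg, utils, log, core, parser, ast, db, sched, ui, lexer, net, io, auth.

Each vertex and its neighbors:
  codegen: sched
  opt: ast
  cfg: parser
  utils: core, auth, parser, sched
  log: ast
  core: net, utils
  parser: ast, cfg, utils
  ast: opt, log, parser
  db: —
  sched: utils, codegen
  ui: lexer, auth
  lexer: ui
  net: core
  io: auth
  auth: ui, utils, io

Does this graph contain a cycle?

No

DFS, tracking each vertex's parent; an edge to a visited non-parent vertex closes a cycle.
Start from auth:
visit auth (parent –)
  visit ui (parent auth)
    visit lexer (parent ui)
      lexer–ui: parent, skip
    ui–auth: parent, skip
  visit utils (parent auth)
    visit core (parent utils)
      visit net (parent core)
        net–core: parent, skip
      core–utils: parent, skip
    utils–auth: parent, skip
    visit parser (parent utils)
      visit ast (parent parser)
        visit opt (parent ast)
          opt–ast: parent, skip
        visit log (parent ast)
          log–ast: parent, skip
        ast–parser: parent, skip
      visit cfg (parent parser)
        cfg–parser: parent, skip
      parser–utils: parent, skip
    visit sched (parent utils)
      sched–utils: parent, skip
      visit codegen (parent sched)
        codegen–sched: parent, skip
  visit io (parent auth)
    io–auth: parent, skip
visit db (parent –)
No non-parent visited neighbor found — the graph is a forest.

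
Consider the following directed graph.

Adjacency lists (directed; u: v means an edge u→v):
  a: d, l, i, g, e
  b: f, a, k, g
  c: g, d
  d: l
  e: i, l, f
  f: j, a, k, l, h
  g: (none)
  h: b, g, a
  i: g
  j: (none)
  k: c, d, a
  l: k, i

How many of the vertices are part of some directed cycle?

A vertex is on a directed cycle iff it belongs to a strongly connected component of size ≥ 2 (or has a self-loop).
The vertices on cycles are {a, b, c, d, e, f, h, k, l} — 9 in total.

9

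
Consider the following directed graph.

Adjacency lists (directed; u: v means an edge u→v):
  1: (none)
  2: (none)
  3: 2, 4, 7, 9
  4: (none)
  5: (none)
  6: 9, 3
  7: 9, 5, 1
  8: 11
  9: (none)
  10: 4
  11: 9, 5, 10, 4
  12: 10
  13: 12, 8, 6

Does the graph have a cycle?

DFS with white/gray/black marking, starting from 12:
12 gray
  10 gray
    4 gray
    4 black
  10 black
12 black
1 gray
1 black
2 gray
2 black
3 gray
  3→2: 2 black — skip
  3→4: 4 black — skip
  7 gray
    9 gray
    9 black
    5 gray
    5 black
    7→1: 1 black — skip
  7 black
  3→9: 9 black — skip
3 black
6 gray
  6→9: 9 black — skip
  6→3: 3 black — skip
6 black
8 gray
  11 gray
    11→9: 9 black — skip
    11→5: 5 black — skip
    11→10: 10 black — skip
    11→4: 4 black — skip
  11 black
8 black
13 gray
  13→12: 12 black — skip
  13→8: 8 black — skip
  13→6: 6 black — skip
13 black
Every edge goes to a white or black vertex — no back edge, so the graph is acyclic.

No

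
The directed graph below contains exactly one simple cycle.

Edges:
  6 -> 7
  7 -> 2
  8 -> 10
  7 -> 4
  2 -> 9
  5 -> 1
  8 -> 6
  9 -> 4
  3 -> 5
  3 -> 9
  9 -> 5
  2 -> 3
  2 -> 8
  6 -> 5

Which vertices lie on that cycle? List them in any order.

2, 6, 7, 8

DFS with gray/black marking from 6:
6 gray
  7 gray
    2 gray
      9 gray
        4 gray
        4 black
        5 gray
          1 gray
          1 black
        5 black
      9 black
      8 gray
        8→6: 6 is gray → back edge
Back edge closes the cycle 6 → 7 → 2 → 8 → 6; its vertices are {2, 6, 7, 8}.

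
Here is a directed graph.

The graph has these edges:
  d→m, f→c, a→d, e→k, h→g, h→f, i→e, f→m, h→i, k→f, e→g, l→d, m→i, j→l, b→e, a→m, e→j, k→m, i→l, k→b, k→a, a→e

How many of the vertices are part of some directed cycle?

A vertex is on a directed cycle iff it belongs to a strongly connected component of size ≥ 2 (or has a self-loop).
The vertices on cycles are {a, b, d, e, f, i, j, k, l, m} — 10 in total.

10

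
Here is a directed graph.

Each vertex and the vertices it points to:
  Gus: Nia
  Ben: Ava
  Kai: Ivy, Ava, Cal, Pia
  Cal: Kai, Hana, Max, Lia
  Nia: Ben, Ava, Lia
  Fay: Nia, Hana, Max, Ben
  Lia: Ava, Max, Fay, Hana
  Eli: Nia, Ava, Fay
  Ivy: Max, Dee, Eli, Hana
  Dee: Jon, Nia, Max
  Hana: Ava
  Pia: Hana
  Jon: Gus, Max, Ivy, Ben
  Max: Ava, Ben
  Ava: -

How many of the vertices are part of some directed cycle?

A vertex is on a directed cycle iff it belongs to a strongly connected component of size ≥ 2 (or has a self-loop).
The vertices on cycles are {Cal, Dee, Fay, Ivy, Jon, Kai, Lia, Nia} — 8 in total.

8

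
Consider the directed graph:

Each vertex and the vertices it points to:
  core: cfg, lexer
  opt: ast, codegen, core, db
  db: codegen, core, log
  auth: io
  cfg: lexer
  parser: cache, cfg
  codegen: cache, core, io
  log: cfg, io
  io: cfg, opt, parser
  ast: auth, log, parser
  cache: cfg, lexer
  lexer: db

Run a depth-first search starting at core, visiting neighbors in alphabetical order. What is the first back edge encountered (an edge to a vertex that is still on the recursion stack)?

cache->cfg

DFS from core (visiting neighbors in alphabetical order); mark gray on enter, black on exit:
core gray
  cfg gray
    lexer gray
      db gray
        codegen gray
          cache gray
            cache→cfg: cfg is gray → back edge
First back edge: cache → cfg.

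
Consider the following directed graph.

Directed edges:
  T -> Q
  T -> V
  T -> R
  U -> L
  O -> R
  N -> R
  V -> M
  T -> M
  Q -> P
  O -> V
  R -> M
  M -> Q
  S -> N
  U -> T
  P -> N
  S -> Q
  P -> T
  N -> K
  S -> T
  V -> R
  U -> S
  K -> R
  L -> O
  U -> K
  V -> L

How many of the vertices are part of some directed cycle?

A vertex is on a directed cycle iff it belongs to a strongly connected component of size ≥ 2 (or has a self-loop).
The vertices on cycles are {K, L, M, N, O, P, Q, R, T, V} — 10 in total.

10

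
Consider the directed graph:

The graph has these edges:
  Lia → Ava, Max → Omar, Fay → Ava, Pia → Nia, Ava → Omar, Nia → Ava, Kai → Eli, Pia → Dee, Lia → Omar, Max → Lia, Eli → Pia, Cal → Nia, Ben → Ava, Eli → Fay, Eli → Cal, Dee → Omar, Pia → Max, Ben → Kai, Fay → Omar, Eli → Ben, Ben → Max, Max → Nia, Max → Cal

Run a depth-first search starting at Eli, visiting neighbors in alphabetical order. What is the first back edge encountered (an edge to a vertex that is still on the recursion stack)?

DFS from Eli (visiting neighbors in alphabetical order); mark gray on enter, black on exit:
Eli gray
  Ben gray
    Ava gray
      Omar gray
      Omar black
    Ava black
    Kai gray
      Kai→Eli: Eli is gray → back edge
First back edge: Kai → Eli.

Kai→Eli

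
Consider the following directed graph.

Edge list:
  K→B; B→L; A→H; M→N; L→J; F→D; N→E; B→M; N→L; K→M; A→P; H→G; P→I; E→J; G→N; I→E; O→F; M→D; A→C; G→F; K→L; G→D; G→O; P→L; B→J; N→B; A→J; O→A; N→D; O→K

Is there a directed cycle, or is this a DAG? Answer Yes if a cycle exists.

DFS with white/gray/black marking, starting from L:
L gray
  J gray
  J black
L black
A gray
  C gray
  C black
  P gray
    P→L: L black — skip
    I gray
      E gray
        E→J: J black — skip
      E black
    I black
  P black
  H gray
    G gray
      F gray
        D gray
        D black
      F black
      G→D: D black — skip
      O gray
        O→A: A is gray → back edge
Back edge found, so a cycle exists: A → H → G → O → A.

Yes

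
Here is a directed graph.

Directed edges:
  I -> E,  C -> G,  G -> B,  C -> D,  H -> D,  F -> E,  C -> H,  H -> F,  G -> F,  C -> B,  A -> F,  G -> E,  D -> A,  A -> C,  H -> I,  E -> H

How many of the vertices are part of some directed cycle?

A vertex is on a directed cycle iff it belongs to a strongly connected component of size ≥ 2 (or has a self-loop).
The vertices on cycles are {A, C, D, E, F, G, H, I} — 8 in total.

8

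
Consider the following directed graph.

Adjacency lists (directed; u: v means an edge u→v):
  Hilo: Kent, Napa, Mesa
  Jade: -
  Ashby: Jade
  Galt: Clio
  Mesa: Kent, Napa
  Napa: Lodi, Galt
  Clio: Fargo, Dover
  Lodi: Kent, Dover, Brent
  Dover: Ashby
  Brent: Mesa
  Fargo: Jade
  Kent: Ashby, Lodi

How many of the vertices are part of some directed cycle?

A vertex is on a directed cycle iff it belongs to a strongly connected component of size ≥ 2 (or has a self-loop).
The vertices on cycles are {Kent, Lodi, Mesa, Napa, Brent} — 5 in total.

5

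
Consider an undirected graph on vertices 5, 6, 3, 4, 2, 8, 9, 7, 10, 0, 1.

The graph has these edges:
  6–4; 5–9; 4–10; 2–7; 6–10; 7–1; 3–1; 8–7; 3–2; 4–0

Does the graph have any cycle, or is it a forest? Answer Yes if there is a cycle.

Yes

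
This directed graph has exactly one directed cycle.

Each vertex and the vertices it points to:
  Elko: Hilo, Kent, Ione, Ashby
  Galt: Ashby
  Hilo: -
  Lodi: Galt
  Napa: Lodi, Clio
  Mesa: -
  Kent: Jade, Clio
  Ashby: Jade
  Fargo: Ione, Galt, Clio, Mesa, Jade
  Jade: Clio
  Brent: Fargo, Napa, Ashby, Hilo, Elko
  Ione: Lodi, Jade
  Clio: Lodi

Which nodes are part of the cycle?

DFS with gray/black marking from Galt:
Galt gray
  Ashby gray
    Jade gray
      Clio gray
        Lodi gray
          Lodi→Galt: Galt is gray → back edge
Back edge closes the cycle Galt → Ashby → Jade → Clio → Lodi → Galt; its vertices are {Clio, Galt, Jade, Lodi, Ashby}.

Clio, Galt, Jade, Lodi, Ashby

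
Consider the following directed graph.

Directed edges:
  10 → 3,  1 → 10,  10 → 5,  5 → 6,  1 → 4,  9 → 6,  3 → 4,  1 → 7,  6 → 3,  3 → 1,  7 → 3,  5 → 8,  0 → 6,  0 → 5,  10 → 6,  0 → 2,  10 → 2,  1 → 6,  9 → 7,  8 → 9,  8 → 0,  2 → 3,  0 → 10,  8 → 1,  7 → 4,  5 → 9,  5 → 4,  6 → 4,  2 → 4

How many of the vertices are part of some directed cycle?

10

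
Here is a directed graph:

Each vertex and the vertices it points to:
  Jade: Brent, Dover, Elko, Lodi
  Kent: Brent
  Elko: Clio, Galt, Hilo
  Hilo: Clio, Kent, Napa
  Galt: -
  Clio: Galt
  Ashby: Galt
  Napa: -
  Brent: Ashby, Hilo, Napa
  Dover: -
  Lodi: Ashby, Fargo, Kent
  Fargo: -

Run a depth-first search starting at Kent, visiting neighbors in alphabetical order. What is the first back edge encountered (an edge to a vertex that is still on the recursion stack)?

Hilo->Kent

DFS from Kent (visiting neighbors in alphabetical order); mark gray on enter, black on exit:
Kent gray
  Brent gray
    Ashby gray
      Galt gray
      Galt black
    Ashby black
    Hilo gray
      Clio gray
        Clio→Galt: Galt black — skip
      Clio black
      Hilo→Kent: Kent is gray → back edge
First back edge: Hilo → Kent.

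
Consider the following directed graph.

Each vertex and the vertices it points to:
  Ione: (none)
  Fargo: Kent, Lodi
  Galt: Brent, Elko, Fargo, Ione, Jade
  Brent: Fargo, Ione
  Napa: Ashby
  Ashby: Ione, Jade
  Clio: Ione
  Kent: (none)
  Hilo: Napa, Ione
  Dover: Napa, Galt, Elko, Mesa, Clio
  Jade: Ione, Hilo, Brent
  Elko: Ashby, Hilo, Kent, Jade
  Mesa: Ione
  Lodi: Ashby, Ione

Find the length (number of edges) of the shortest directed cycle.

For each vertex v, BFS finds the shortest path from v back to v.
The shortest such closed walk is Napa → Ashby → Jade → Hilo → Napa, length 4.

4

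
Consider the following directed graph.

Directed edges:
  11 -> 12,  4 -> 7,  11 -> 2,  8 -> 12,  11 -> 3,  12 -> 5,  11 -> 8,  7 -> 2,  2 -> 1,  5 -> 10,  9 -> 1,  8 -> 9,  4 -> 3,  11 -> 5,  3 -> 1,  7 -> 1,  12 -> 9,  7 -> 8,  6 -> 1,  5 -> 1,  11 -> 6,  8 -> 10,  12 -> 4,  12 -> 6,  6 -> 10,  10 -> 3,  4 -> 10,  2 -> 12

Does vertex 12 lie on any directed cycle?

Yes

12 is on a cycle iff 12 can reach itself via ≥1 edge.
12 → 4 → 7 → 2 → 12 — yes.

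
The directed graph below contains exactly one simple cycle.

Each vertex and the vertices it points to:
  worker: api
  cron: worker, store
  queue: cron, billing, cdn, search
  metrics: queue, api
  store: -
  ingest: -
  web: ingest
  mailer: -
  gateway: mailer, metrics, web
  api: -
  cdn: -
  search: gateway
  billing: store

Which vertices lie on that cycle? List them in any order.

DFS with gray/black marking from queue:
queue gray
  cron gray
    worker gray
      api gray
      api black
    worker black
    store gray
    store black
  cron black
  billing gray
    billing→store: store black — skip
  billing black
  cdn gray
  cdn black
  search gray
    gateway gray
      mailer gray
      mailer black
      metrics gray
        metrics→queue: queue is gray → back edge
Back edge closes the cycle queue → search → gateway → metrics → queue; its vertices are {queue, search, gateway, metrics}.

queue, search, gateway, metrics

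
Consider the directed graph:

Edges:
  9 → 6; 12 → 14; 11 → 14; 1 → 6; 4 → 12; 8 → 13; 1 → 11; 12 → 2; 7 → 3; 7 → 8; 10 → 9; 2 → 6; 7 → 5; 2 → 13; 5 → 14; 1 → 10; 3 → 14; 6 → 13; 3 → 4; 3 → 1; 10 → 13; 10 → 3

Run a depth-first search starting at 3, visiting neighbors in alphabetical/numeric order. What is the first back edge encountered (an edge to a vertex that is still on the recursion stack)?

DFS from 3 (visiting neighbors in alphabetical/numeric order); mark gray on enter, black on exit:
3 gray
  1 gray
    6 gray
      13 gray
      13 black
    6 black
    10 gray
      10→3: 3 is gray → back edge
First back edge: 10 → 3.

10->3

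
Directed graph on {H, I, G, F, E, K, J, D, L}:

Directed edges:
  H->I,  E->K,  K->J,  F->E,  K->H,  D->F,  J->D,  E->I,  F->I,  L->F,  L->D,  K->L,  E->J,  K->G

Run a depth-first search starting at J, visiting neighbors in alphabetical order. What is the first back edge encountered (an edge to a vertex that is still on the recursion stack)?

E→J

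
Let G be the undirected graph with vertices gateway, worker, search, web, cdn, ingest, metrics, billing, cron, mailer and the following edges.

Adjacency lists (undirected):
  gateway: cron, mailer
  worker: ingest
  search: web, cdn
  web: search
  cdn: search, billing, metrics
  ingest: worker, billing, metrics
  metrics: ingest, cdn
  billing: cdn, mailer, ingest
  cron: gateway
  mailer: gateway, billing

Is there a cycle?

DFS, tracking each vertex's parent; an edge to a visited non-parent vertex closes a cycle.
Start from ingest:
visit ingest (parent –)
  visit worker (parent ingest)
    worker–ingest: parent, skip
  visit billing (parent ingest)
    visit cdn (parent billing)
      visit search (parent cdn)
        visit web (parent search)
          web–search: parent, skip
        search–cdn: parent, skip
      cdn–billing: parent, skip
      visit metrics (parent cdn)
        metrics–ingest: ingest visited and ≠ parent → cycle
Cycle: ingest – billing – cdn – metrics – ingest.

Yes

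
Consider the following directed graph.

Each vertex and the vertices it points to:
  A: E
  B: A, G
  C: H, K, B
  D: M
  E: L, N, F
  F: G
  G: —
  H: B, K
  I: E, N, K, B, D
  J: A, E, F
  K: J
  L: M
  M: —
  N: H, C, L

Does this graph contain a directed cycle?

DFS with white/gray/black marking, starting from G:
G gray
G black
A gray
  E gray
    L gray
      M gray
      M black
    L black
    N gray
      H gray
        B gray
          B→A: A is gray → back edge
Back edge found, so a cycle exists: A → E → N → H → B → A.

Yes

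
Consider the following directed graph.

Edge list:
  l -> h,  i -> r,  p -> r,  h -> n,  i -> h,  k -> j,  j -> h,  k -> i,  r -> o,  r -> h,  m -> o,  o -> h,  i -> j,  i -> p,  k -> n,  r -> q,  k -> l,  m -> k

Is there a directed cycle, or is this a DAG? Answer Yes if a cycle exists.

DFS with white/gray/black marking, starting from i:
i gray
  h gray
    n gray
    n black
  h black
  j gray
    j→h: h black — skip
  j black
  r gray
    o gray
      o→h: h black — skip
    o black
    q gray
    q black
    r→h: h black — skip
  r black
  p gray
    p→r: r black — skip
  p black
i black
k gray
  l gray
    l→h: h black — skip
  l black
  k→i: i black — skip
  k→j: j black — skip
  k→n: n black — skip
k black
m gray
  m→k: k black — skip
  m→o: o black — skip
m black
Every edge goes to a white or black vertex — no back edge, so the graph is acyclic.

No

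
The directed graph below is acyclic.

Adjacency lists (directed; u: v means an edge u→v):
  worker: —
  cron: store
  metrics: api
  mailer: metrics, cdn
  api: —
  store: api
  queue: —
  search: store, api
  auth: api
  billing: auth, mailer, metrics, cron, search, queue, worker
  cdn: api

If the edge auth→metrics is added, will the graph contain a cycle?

Adding auth→metrics creates a cycle iff metrics can already reach auth.
Explore from metrics: no path reaches auth. The graph stays acyclic.

No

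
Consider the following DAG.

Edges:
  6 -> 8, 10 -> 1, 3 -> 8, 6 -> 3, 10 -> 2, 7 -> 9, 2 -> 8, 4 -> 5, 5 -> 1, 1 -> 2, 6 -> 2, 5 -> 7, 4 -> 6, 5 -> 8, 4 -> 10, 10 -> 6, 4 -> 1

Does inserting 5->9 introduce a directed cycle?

Adding 5→9 creates a cycle iff 9 can already reach 5.
Explore from 9: no path reaches 5. The graph stays acyclic.

No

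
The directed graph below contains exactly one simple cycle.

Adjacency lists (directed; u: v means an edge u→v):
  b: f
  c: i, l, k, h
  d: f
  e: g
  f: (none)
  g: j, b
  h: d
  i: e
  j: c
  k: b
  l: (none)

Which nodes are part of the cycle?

DFS with gray/black marking from j:
j gray
  c gray
    i gray
      e gray
        g gray
          g→j: j is gray → back edge
Back edge closes the cycle j → c → i → e → g → j; its vertices are {c, e, g, i, j}.

c, e, g, i, j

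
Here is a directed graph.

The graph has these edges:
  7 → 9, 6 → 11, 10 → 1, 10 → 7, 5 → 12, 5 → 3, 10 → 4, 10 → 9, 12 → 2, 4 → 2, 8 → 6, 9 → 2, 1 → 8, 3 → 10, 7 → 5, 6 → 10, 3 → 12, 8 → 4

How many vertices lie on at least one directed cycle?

A vertex is on a directed cycle iff it belongs to a strongly connected component of size ≥ 2 (or has a self-loop).
The vertices on cycles are {1, 3, 5, 6, 7, 8, 10} — 7 in total.

7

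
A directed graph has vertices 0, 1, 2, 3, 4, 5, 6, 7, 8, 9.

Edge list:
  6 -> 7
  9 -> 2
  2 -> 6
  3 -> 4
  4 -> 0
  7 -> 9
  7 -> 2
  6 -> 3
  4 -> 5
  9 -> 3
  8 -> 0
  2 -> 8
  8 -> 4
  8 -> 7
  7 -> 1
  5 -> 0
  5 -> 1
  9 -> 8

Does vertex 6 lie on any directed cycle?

6 is on a cycle iff 6 can reach itself via ≥1 edge.
6 → 7 → 2 → 6 — yes.

Yes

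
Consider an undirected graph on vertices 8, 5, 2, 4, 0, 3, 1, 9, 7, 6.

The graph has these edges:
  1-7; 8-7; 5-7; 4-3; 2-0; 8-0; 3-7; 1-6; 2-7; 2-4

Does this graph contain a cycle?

Yes

DFS, tracking each vertex's parent; an edge to a visited non-parent vertex closes a cycle.
Start from 7:
visit 7 (parent –)
  visit 3 (parent 7)
    visit 4 (parent 3)
      visit 2 (parent 4)
        2–4: parent, skip
        2–7: 7 visited and ≠ parent → cycle
Cycle: 7 – 3 – 4 – 2 – 7.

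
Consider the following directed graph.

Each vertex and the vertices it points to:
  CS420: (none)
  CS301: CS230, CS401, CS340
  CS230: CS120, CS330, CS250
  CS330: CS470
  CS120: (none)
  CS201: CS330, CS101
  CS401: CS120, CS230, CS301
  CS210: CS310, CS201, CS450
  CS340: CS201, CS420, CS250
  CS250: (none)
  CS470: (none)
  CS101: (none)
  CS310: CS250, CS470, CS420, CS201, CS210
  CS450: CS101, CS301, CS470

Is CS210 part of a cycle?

Yes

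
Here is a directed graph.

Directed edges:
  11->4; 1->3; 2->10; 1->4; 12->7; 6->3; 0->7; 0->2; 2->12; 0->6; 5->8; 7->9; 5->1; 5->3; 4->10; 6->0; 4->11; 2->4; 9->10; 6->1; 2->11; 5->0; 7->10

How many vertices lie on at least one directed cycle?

4

A vertex is on a directed cycle iff it belongs to a strongly connected component of size ≥ 2 (or has a self-loop).
The vertices on cycles are {0, 4, 6, 11} — 4 in total.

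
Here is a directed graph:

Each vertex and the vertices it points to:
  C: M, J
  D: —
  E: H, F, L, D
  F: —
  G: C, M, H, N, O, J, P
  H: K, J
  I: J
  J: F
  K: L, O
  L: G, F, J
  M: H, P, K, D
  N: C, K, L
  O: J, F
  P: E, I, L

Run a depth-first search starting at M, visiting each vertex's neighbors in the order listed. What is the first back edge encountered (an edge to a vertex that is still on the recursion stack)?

C->M

DFS from M (visiting each vertex's neighbors in the order listed); mark gray on enter, black on exit:
M gray
  H gray
    K gray
      L gray
        G gray
          C gray
            C→M: M is gray → back edge
First back edge: C → M.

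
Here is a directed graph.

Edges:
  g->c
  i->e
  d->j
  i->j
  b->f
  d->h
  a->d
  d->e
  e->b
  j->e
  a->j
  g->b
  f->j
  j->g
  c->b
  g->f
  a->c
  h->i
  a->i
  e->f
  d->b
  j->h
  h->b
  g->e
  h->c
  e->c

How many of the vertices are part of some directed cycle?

8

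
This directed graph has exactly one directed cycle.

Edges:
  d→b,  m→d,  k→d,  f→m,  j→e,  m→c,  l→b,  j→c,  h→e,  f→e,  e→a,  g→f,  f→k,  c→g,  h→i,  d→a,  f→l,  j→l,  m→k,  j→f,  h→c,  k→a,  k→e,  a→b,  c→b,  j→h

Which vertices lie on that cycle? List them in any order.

DFS with gray/black marking from f:
f gray
  l gray
    b gray
    b black
  l black
  k gray
    a gray
      a→b: b black — skip
    a black
    e gray
      e→a: a black — skip
    e black
    d gray
      d→b: b black — skip
      d→a: a black — skip
    d black
  k black
  m gray
    m→d: d black — skip
    c gray
      g gray
        g→f: f is gray → back edge
Back edge closes the cycle f → m → c → g → f; its vertices are {c, f, g, m}.

c, f, g, m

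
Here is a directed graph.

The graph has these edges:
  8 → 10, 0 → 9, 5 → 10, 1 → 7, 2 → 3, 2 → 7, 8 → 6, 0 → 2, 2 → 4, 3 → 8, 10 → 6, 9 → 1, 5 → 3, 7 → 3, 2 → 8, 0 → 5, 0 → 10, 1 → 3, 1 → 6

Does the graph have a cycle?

No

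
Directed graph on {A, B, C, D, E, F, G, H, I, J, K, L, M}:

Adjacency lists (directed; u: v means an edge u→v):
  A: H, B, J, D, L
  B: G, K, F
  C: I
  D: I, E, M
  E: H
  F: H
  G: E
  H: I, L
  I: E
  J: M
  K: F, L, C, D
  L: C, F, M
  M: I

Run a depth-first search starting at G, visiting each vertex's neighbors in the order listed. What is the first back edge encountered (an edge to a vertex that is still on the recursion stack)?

I->E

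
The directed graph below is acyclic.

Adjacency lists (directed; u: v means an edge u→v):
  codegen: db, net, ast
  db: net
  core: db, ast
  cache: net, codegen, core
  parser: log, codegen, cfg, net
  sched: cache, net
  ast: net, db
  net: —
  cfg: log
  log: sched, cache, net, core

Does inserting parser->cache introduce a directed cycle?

No

Adding parser→cache creates a cycle iff cache can already reach parser.
Explore from cache: no path reaches parser. The graph stays acyclic.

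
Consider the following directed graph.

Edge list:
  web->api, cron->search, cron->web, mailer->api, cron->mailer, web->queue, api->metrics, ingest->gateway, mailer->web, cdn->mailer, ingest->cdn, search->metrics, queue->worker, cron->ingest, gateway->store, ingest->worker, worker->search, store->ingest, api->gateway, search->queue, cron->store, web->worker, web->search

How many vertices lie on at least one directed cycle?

A vertex is on a directed cycle iff it belongs to a strongly connected component of size ≥ 2 (or has a self-loop).
The vertices on cycles are {api, cdn, web, queue, store, ingest, mailer, search, worker, gateway} — 10 in total.

10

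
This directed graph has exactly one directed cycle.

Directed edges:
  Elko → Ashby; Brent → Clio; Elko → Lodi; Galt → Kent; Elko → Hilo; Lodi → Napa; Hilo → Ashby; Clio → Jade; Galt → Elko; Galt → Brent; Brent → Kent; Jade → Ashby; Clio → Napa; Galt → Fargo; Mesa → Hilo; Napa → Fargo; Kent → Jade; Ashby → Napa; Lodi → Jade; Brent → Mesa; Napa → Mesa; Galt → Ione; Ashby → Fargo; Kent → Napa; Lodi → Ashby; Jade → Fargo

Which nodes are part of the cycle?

DFS with gray/black marking from Mesa:
Mesa gray
  Hilo gray
    Ashby gray
      Fargo gray
      Fargo black
      Napa gray
        Napa→Fargo: Fargo black — skip
        Napa→Mesa: Mesa is gray → back edge
Back edge closes the cycle Mesa → Hilo → Ashby → Napa → Mesa; its vertices are {Hilo, Mesa, Napa, Ashby}.

Hilo, Mesa, Napa, Ashby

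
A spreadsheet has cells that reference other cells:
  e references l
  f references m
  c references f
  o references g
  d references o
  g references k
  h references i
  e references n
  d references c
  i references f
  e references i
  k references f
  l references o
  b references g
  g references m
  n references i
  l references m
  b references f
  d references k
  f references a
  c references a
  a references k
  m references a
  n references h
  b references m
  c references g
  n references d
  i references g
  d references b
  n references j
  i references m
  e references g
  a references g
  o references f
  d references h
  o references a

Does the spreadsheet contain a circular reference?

DFS with white/gray/black marking, starting from k:
k gray
  f gray
    m gray
      a gray
        a→k: k is gray → back edge
Back edge found, so a cycle exists: k → f → m → a → k.

Yes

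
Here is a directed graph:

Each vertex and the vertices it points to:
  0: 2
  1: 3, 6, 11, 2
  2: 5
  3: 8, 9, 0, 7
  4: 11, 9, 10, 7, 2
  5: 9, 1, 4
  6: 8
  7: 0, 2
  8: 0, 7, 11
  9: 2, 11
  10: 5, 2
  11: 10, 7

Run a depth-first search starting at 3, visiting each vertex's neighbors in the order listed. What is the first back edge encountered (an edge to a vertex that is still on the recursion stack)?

9->2

DFS from 3 (visiting each vertex's neighbors in the order listed); mark gray on enter, black on exit:
3 gray
  8 gray
    0 gray
      2 gray
        5 gray
          9 gray
            9→2: 2 is gray → back edge
First back edge: 9 → 2.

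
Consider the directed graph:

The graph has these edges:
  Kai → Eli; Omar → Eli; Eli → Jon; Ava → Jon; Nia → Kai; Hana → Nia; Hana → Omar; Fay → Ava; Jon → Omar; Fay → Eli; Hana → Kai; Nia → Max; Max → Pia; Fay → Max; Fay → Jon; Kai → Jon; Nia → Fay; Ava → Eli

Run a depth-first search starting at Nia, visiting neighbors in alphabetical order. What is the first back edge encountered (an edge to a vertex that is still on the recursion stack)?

DFS from Nia (visiting neighbors in alphabetical order); mark gray on enter, black on exit:
Nia gray
  Fay gray
    Ava gray
      Eli gray
        Jon gray
          Omar gray
            Omar→Eli: Eli is gray → back edge
First back edge: Omar → Eli.

Omar->Eli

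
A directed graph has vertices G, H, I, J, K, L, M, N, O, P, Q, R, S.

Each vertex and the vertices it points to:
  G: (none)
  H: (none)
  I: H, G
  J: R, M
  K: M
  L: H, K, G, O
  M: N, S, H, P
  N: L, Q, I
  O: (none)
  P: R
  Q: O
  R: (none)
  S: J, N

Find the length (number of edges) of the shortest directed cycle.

For each vertex v, BFS finds the shortest path from v back to v.
The shortest such closed walk is J → M → S → J, length 3.

3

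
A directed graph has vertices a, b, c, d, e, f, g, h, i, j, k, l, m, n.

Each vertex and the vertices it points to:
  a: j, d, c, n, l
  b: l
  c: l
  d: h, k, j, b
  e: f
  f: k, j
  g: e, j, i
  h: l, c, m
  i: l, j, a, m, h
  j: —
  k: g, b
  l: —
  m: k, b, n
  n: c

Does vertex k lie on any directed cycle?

Yes

k is on a cycle iff k can reach itself via ≥1 edge.
k → g → e → f → k — yes.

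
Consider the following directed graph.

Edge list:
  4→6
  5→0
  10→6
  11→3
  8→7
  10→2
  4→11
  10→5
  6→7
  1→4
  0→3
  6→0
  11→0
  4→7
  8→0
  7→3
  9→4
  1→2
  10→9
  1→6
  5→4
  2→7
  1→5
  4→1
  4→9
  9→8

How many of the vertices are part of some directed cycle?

4

A vertex is on a directed cycle iff it belongs to a strongly connected component of size ≥ 2 (or has a self-loop).
The vertices on cycles are {1, 4, 5, 9} — 4 in total.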